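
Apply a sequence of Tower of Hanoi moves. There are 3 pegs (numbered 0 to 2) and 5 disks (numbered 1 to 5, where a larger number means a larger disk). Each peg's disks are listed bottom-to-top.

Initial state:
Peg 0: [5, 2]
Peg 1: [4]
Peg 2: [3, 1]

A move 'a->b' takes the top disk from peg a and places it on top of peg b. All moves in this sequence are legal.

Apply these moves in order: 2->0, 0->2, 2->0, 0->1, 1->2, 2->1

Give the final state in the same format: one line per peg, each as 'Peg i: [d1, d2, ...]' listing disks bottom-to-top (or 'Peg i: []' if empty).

After move 1 (2->0):
Peg 0: [5, 2, 1]
Peg 1: [4]
Peg 2: [3]

After move 2 (0->2):
Peg 0: [5, 2]
Peg 1: [4]
Peg 2: [3, 1]

After move 3 (2->0):
Peg 0: [5, 2, 1]
Peg 1: [4]
Peg 2: [3]

After move 4 (0->1):
Peg 0: [5, 2]
Peg 1: [4, 1]
Peg 2: [3]

After move 5 (1->2):
Peg 0: [5, 2]
Peg 1: [4]
Peg 2: [3, 1]

After move 6 (2->1):
Peg 0: [5, 2]
Peg 1: [4, 1]
Peg 2: [3]

Answer: Peg 0: [5, 2]
Peg 1: [4, 1]
Peg 2: [3]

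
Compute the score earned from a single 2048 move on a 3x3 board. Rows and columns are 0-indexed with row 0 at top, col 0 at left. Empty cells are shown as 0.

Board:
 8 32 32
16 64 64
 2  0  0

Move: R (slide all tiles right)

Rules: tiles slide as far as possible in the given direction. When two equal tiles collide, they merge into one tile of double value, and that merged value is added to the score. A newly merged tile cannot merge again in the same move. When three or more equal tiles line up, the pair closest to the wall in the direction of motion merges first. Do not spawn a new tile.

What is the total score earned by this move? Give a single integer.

Slide right:
row 0: [8, 32, 32] -> [0, 8, 64]  score +64 (running 64)
row 1: [16, 64, 64] -> [0, 16, 128]  score +128 (running 192)
row 2: [2, 0, 0] -> [0, 0, 2]  score +0 (running 192)
Board after move:
  0   8  64
  0  16 128
  0   0   2

Answer: 192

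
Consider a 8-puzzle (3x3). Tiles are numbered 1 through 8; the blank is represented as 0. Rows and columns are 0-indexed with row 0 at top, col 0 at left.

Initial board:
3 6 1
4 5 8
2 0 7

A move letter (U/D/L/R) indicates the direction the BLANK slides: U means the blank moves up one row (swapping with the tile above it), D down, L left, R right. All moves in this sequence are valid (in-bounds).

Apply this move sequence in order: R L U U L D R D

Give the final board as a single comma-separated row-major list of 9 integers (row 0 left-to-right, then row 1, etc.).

Answer: 4, 3, 1, 6, 5, 8, 2, 0, 7

Derivation:
After move 1 (R):
3 6 1
4 5 8
2 7 0

After move 2 (L):
3 6 1
4 5 8
2 0 7

After move 3 (U):
3 6 1
4 0 8
2 5 7

After move 4 (U):
3 0 1
4 6 8
2 5 7

After move 5 (L):
0 3 1
4 6 8
2 5 7

After move 6 (D):
4 3 1
0 6 8
2 5 7

After move 7 (R):
4 3 1
6 0 8
2 5 7

After move 8 (D):
4 3 1
6 5 8
2 0 7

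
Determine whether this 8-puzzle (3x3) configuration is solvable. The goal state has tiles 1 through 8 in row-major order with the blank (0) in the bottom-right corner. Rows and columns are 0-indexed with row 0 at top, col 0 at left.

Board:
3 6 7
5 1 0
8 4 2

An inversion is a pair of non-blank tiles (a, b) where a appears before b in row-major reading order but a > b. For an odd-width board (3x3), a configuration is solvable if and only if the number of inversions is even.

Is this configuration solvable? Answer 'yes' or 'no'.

Answer: yes

Derivation:
Inversions (pairs i<j in row-major order where tile[i] > tile[j] > 0): 16
16 is even, so the puzzle is solvable.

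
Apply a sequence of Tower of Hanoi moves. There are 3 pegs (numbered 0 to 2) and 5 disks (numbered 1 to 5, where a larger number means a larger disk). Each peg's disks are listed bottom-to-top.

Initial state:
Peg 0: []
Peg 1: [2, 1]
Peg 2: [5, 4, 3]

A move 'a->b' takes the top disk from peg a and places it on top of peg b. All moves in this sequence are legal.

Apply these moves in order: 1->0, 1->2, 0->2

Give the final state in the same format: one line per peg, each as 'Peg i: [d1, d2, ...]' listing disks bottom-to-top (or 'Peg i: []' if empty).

After move 1 (1->0):
Peg 0: [1]
Peg 1: [2]
Peg 2: [5, 4, 3]

After move 2 (1->2):
Peg 0: [1]
Peg 1: []
Peg 2: [5, 4, 3, 2]

After move 3 (0->2):
Peg 0: []
Peg 1: []
Peg 2: [5, 4, 3, 2, 1]

Answer: Peg 0: []
Peg 1: []
Peg 2: [5, 4, 3, 2, 1]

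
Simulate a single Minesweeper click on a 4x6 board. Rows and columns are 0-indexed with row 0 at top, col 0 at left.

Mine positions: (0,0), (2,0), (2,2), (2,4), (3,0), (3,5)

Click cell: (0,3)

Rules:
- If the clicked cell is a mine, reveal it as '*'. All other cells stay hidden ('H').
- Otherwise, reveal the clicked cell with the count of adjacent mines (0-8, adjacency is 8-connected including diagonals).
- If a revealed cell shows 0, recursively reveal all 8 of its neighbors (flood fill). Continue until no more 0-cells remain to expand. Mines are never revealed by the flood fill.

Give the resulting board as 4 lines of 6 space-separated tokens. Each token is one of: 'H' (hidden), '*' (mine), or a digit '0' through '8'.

H 1 0 0 0 0
H 3 1 2 1 1
H H H H H H
H H H H H H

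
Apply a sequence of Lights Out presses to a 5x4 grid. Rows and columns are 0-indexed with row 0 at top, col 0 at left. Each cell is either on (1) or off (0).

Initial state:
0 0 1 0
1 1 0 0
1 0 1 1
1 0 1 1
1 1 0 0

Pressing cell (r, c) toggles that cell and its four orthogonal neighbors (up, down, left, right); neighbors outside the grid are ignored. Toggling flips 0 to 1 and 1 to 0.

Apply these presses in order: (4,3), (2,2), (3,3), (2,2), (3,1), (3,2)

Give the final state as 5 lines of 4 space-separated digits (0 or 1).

Answer: 0 0 1 0
1 1 0 0
1 1 0 0
0 0 0 0
1 0 0 0

Derivation:
After press 1 at (4,3):
0 0 1 0
1 1 0 0
1 0 1 1
1 0 1 0
1 1 1 1

After press 2 at (2,2):
0 0 1 0
1 1 1 0
1 1 0 0
1 0 0 0
1 1 1 1

After press 3 at (3,3):
0 0 1 0
1 1 1 0
1 1 0 1
1 0 1 1
1 1 1 0

After press 4 at (2,2):
0 0 1 0
1 1 0 0
1 0 1 0
1 0 0 1
1 1 1 0

After press 5 at (3,1):
0 0 1 0
1 1 0 0
1 1 1 0
0 1 1 1
1 0 1 0

After press 6 at (3,2):
0 0 1 0
1 1 0 0
1 1 0 0
0 0 0 0
1 0 0 0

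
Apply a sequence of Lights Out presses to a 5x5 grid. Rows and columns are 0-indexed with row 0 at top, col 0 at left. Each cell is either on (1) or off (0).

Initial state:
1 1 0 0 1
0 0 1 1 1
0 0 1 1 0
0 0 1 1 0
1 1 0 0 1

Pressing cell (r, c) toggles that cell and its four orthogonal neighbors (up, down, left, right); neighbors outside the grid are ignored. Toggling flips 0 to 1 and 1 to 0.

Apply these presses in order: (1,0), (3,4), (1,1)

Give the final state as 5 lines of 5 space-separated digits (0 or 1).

Answer: 0 0 0 0 1
0 0 0 1 1
1 1 1 1 1
0 0 1 0 1
1 1 0 0 0

Derivation:
After press 1 at (1,0):
0 1 0 0 1
1 1 1 1 1
1 0 1 1 0
0 0 1 1 0
1 1 0 0 1

After press 2 at (3,4):
0 1 0 0 1
1 1 1 1 1
1 0 1 1 1
0 0 1 0 1
1 1 0 0 0

After press 3 at (1,1):
0 0 0 0 1
0 0 0 1 1
1 1 1 1 1
0 0 1 0 1
1 1 0 0 0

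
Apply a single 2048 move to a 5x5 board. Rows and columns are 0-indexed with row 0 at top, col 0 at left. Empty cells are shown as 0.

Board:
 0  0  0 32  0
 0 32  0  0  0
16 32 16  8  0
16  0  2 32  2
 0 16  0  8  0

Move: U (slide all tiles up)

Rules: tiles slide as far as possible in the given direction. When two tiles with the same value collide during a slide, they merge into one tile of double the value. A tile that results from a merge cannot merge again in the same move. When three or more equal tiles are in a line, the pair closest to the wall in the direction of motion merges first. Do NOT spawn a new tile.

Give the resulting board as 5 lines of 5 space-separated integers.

Answer: 32 64 16 32  2
 0 16  2  8  0
 0  0  0 32  0
 0  0  0  8  0
 0  0  0  0  0

Derivation:
Slide up:
col 0: [0, 0, 16, 16, 0] -> [32, 0, 0, 0, 0]
col 1: [0, 32, 32, 0, 16] -> [64, 16, 0, 0, 0]
col 2: [0, 0, 16, 2, 0] -> [16, 2, 0, 0, 0]
col 3: [32, 0, 8, 32, 8] -> [32, 8, 32, 8, 0]
col 4: [0, 0, 0, 2, 0] -> [2, 0, 0, 0, 0]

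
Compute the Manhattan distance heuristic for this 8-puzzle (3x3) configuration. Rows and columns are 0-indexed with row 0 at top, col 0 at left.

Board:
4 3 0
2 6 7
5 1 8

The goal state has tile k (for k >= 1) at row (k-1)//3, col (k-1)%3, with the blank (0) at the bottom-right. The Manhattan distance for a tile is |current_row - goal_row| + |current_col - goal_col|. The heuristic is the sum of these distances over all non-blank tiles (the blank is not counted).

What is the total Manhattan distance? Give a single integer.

Tile 4: at (0,0), goal (1,0), distance |0-1|+|0-0| = 1
Tile 3: at (0,1), goal (0,2), distance |0-0|+|1-2| = 1
Tile 2: at (1,0), goal (0,1), distance |1-0|+|0-1| = 2
Tile 6: at (1,1), goal (1,2), distance |1-1|+|1-2| = 1
Tile 7: at (1,2), goal (2,0), distance |1-2|+|2-0| = 3
Tile 5: at (2,0), goal (1,1), distance |2-1|+|0-1| = 2
Tile 1: at (2,1), goal (0,0), distance |2-0|+|1-0| = 3
Tile 8: at (2,2), goal (2,1), distance |2-2|+|2-1| = 1
Sum: 1 + 1 + 2 + 1 + 3 + 2 + 3 + 1 = 14

Answer: 14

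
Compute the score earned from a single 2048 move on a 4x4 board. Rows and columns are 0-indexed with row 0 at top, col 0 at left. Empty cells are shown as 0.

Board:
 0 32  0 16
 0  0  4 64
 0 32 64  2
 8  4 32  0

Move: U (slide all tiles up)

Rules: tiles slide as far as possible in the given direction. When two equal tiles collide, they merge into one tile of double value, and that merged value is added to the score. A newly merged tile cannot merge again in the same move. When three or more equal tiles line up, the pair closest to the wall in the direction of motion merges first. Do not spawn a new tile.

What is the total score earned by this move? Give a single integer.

Slide up:
col 0: [0, 0, 0, 8] -> [8, 0, 0, 0]  score +0 (running 0)
col 1: [32, 0, 32, 4] -> [64, 4, 0, 0]  score +64 (running 64)
col 2: [0, 4, 64, 32] -> [4, 64, 32, 0]  score +0 (running 64)
col 3: [16, 64, 2, 0] -> [16, 64, 2, 0]  score +0 (running 64)
Board after move:
 8 64  4 16
 0  4 64 64
 0  0 32  2
 0  0  0  0

Answer: 64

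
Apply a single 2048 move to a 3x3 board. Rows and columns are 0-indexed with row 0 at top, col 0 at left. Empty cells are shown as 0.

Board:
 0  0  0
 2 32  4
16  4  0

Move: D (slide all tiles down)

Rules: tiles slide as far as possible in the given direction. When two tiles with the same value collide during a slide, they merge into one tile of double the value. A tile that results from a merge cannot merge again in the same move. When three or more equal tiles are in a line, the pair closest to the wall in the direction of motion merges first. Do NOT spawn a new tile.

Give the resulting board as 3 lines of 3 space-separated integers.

Slide down:
col 0: [0, 2, 16] -> [0, 2, 16]
col 1: [0, 32, 4] -> [0, 32, 4]
col 2: [0, 4, 0] -> [0, 0, 4]

Answer:  0  0  0
 2 32  0
16  4  4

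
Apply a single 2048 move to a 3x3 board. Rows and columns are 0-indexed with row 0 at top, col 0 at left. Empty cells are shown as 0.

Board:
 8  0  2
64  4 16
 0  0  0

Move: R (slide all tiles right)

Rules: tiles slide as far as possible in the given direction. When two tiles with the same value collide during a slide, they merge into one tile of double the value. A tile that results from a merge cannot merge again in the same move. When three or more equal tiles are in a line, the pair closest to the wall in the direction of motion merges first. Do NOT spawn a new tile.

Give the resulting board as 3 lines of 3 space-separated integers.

Answer:  0  8  2
64  4 16
 0  0  0

Derivation:
Slide right:
row 0: [8, 0, 2] -> [0, 8, 2]
row 1: [64, 4, 16] -> [64, 4, 16]
row 2: [0, 0, 0] -> [0, 0, 0]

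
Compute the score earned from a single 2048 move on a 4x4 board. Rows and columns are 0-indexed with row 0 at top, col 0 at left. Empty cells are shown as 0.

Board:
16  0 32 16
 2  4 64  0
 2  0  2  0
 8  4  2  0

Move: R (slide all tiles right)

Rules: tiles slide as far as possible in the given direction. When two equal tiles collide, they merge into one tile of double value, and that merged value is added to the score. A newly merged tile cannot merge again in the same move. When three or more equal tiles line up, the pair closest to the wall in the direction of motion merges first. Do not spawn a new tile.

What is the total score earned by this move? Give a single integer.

Answer: 4

Derivation:
Slide right:
row 0: [16, 0, 32, 16] -> [0, 16, 32, 16]  score +0 (running 0)
row 1: [2, 4, 64, 0] -> [0, 2, 4, 64]  score +0 (running 0)
row 2: [2, 0, 2, 0] -> [0, 0, 0, 4]  score +4 (running 4)
row 3: [8, 4, 2, 0] -> [0, 8, 4, 2]  score +0 (running 4)
Board after move:
 0 16 32 16
 0  2  4 64
 0  0  0  4
 0  8  4  2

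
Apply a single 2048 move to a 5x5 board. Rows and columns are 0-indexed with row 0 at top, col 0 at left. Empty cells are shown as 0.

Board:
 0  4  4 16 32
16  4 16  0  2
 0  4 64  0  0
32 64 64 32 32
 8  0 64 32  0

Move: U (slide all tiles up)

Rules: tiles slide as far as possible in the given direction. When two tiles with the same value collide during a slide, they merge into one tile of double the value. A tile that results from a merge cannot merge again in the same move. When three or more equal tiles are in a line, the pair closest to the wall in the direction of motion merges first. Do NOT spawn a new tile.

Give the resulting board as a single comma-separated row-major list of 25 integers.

Answer: 16, 8, 4, 16, 32, 32, 4, 16, 64, 2, 8, 64, 128, 0, 32, 0, 0, 64, 0, 0, 0, 0, 0, 0, 0

Derivation:
Slide up:
col 0: [0, 16, 0, 32, 8] -> [16, 32, 8, 0, 0]
col 1: [4, 4, 4, 64, 0] -> [8, 4, 64, 0, 0]
col 2: [4, 16, 64, 64, 64] -> [4, 16, 128, 64, 0]
col 3: [16, 0, 0, 32, 32] -> [16, 64, 0, 0, 0]
col 4: [32, 2, 0, 32, 0] -> [32, 2, 32, 0, 0]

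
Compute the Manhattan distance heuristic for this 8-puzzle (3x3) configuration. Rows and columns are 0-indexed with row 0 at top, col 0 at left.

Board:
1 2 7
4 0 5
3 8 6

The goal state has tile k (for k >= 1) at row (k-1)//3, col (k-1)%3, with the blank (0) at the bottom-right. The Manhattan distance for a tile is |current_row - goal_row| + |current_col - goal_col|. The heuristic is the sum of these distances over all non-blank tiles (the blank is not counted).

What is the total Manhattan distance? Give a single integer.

Answer: 10

Derivation:
Tile 1: at (0,0), goal (0,0), distance |0-0|+|0-0| = 0
Tile 2: at (0,1), goal (0,1), distance |0-0|+|1-1| = 0
Tile 7: at (0,2), goal (2,0), distance |0-2|+|2-0| = 4
Tile 4: at (1,0), goal (1,0), distance |1-1|+|0-0| = 0
Tile 5: at (1,2), goal (1,1), distance |1-1|+|2-1| = 1
Tile 3: at (2,0), goal (0,2), distance |2-0|+|0-2| = 4
Tile 8: at (2,1), goal (2,1), distance |2-2|+|1-1| = 0
Tile 6: at (2,2), goal (1,2), distance |2-1|+|2-2| = 1
Sum: 0 + 0 + 4 + 0 + 1 + 4 + 0 + 1 = 10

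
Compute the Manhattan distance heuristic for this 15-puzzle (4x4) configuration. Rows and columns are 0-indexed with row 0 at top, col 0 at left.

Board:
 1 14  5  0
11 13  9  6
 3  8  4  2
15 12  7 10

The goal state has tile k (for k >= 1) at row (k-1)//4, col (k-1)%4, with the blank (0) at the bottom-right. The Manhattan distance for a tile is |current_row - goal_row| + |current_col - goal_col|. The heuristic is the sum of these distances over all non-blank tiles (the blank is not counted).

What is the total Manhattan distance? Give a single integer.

Tile 1: (0,0)->(0,0) = 0
Tile 14: (0,1)->(3,1) = 3
Tile 5: (0,2)->(1,0) = 3
Tile 11: (1,0)->(2,2) = 3
Tile 13: (1,1)->(3,0) = 3
Tile 9: (1,2)->(2,0) = 3
Tile 6: (1,3)->(1,1) = 2
Tile 3: (2,0)->(0,2) = 4
Tile 8: (2,1)->(1,3) = 3
Tile 4: (2,2)->(0,3) = 3
Tile 2: (2,3)->(0,1) = 4
Tile 15: (3,0)->(3,2) = 2
Tile 12: (3,1)->(2,3) = 3
Tile 7: (3,2)->(1,2) = 2
Tile 10: (3,3)->(2,1) = 3
Sum: 0 + 3 + 3 + 3 + 3 + 3 + 2 + 4 + 3 + 3 + 4 + 2 + 3 + 2 + 3 = 41

Answer: 41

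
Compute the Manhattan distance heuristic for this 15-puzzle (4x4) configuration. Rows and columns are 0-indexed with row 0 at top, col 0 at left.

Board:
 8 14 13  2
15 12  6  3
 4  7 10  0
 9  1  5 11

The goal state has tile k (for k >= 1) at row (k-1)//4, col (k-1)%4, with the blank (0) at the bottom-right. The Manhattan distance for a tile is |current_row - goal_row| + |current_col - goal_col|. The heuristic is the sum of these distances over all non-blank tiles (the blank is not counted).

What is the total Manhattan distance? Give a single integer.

Tile 8: (0,0)->(1,3) = 4
Tile 14: (0,1)->(3,1) = 3
Tile 13: (0,2)->(3,0) = 5
Tile 2: (0,3)->(0,1) = 2
Tile 15: (1,0)->(3,2) = 4
Tile 12: (1,1)->(2,3) = 3
Tile 6: (1,2)->(1,1) = 1
Tile 3: (1,3)->(0,2) = 2
Tile 4: (2,0)->(0,3) = 5
Tile 7: (2,1)->(1,2) = 2
Tile 10: (2,2)->(2,1) = 1
Tile 9: (3,0)->(2,0) = 1
Tile 1: (3,1)->(0,0) = 4
Tile 5: (3,2)->(1,0) = 4
Tile 11: (3,3)->(2,2) = 2
Sum: 4 + 3 + 5 + 2 + 4 + 3 + 1 + 2 + 5 + 2 + 1 + 1 + 4 + 4 + 2 = 43

Answer: 43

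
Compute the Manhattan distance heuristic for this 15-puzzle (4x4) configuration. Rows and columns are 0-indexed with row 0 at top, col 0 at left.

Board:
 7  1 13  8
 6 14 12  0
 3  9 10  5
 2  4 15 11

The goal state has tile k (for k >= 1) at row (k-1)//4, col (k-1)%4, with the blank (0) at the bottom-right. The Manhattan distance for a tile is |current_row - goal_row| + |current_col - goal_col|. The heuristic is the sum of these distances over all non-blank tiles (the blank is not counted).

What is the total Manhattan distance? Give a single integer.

Tile 7: (0,0)->(1,2) = 3
Tile 1: (0,1)->(0,0) = 1
Tile 13: (0,2)->(3,0) = 5
Tile 8: (0,3)->(1,3) = 1
Tile 6: (1,0)->(1,1) = 1
Tile 14: (1,1)->(3,1) = 2
Tile 12: (1,2)->(2,3) = 2
Tile 3: (2,0)->(0,2) = 4
Tile 9: (2,1)->(2,0) = 1
Tile 10: (2,2)->(2,1) = 1
Tile 5: (2,3)->(1,0) = 4
Tile 2: (3,0)->(0,1) = 4
Tile 4: (3,1)->(0,3) = 5
Tile 15: (3,2)->(3,2) = 0
Tile 11: (3,3)->(2,2) = 2
Sum: 3 + 1 + 5 + 1 + 1 + 2 + 2 + 4 + 1 + 1 + 4 + 4 + 5 + 0 + 2 = 36

Answer: 36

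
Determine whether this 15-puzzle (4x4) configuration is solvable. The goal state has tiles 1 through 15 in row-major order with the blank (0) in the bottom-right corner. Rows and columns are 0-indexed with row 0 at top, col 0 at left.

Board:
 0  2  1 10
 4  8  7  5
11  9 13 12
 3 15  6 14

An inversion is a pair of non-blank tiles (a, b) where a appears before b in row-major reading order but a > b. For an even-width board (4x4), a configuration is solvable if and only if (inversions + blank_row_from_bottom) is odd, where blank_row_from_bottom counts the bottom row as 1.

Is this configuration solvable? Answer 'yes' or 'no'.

Inversions: 29
Blank is in row 0 (0-indexed from top), which is row 4 counting from the bottom (bottom = 1).
29 + 4 = 33, which is odd, so the puzzle is solvable.

Answer: yes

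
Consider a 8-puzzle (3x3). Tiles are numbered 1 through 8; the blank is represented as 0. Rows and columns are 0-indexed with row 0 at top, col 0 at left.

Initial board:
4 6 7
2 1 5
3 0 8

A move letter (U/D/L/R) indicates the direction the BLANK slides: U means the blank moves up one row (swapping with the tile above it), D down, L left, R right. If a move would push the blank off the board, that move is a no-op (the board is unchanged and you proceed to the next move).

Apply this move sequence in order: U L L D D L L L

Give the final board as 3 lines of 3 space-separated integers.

Answer: 4 6 7
3 2 5
0 1 8

Derivation:
After move 1 (U):
4 6 7
2 0 5
3 1 8

After move 2 (L):
4 6 7
0 2 5
3 1 8

After move 3 (L):
4 6 7
0 2 5
3 1 8

After move 4 (D):
4 6 7
3 2 5
0 1 8

After move 5 (D):
4 6 7
3 2 5
0 1 8

After move 6 (L):
4 6 7
3 2 5
0 1 8

After move 7 (L):
4 6 7
3 2 5
0 1 8

After move 8 (L):
4 6 7
3 2 5
0 1 8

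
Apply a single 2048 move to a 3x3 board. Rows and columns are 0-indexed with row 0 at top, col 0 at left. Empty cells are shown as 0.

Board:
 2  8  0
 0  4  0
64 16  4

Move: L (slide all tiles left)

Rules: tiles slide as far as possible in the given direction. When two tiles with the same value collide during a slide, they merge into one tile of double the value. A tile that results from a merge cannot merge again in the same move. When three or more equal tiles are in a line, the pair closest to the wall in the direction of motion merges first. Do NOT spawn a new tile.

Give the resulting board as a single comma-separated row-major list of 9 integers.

Answer: 2, 8, 0, 4, 0, 0, 64, 16, 4

Derivation:
Slide left:
row 0: [2, 8, 0] -> [2, 8, 0]
row 1: [0, 4, 0] -> [4, 0, 0]
row 2: [64, 16, 4] -> [64, 16, 4]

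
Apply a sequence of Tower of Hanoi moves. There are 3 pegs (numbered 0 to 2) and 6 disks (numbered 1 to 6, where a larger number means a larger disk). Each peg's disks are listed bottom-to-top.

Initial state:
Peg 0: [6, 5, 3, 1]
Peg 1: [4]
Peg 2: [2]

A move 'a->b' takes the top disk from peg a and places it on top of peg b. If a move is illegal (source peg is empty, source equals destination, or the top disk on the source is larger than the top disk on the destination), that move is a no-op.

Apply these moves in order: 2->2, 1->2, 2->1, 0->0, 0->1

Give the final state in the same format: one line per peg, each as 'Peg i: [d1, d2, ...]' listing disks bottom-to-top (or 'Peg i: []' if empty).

Answer: Peg 0: [6, 5, 3]
Peg 1: [4, 2, 1]
Peg 2: []

Derivation:
After move 1 (2->2):
Peg 0: [6, 5, 3, 1]
Peg 1: [4]
Peg 2: [2]

After move 2 (1->2):
Peg 0: [6, 5, 3, 1]
Peg 1: [4]
Peg 2: [2]

After move 3 (2->1):
Peg 0: [6, 5, 3, 1]
Peg 1: [4, 2]
Peg 2: []

After move 4 (0->0):
Peg 0: [6, 5, 3, 1]
Peg 1: [4, 2]
Peg 2: []

After move 5 (0->1):
Peg 0: [6, 5, 3]
Peg 1: [4, 2, 1]
Peg 2: []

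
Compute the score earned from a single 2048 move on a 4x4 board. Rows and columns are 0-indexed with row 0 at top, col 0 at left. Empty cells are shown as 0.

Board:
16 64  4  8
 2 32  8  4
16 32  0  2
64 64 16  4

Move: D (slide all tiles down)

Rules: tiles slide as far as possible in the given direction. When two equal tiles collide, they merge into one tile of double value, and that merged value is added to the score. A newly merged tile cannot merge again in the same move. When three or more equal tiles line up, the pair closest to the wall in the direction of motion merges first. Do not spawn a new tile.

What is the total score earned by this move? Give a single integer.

Answer: 64

Derivation:
Slide down:
col 0: [16, 2, 16, 64] -> [16, 2, 16, 64]  score +0 (running 0)
col 1: [64, 32, 32, 64] -> [0, 64, 64, 64]  score +64 (running 64)
col 2: [4, 8, 0, 16] -> [0, 4, 8, 16]  score +0 (running 64)
col 3: [8, 4, 2, 4] -> [8, 4, 2, 4]  score +0 (running 64)
Board after move:
16  0  0  8
 2 64  4  4
16 64  8  2
64 64 16  4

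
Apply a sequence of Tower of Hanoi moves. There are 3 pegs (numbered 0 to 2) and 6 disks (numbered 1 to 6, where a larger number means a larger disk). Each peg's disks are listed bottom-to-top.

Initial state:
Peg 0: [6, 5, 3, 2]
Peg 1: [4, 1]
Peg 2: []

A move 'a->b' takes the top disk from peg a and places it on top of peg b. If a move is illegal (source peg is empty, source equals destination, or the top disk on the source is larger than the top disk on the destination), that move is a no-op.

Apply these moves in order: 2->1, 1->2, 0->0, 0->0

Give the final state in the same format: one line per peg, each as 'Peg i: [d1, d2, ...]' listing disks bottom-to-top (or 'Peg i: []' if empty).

Answer: Peg 0: [6, 5, 3, 2]
Peg 1: [4]
Peg 2: [1]

Derivation:
After move 1 (2->1):
Peg 0: [6, 5, 3, 2]
Peg 1: [4, 1]
Peg 2: []

After move 2 (1->2):
Peg 0: [6, 5, 3, 2]
Peg 1: [4]
Peg 2: [1]

After move 3 (0->0):
Peg 0: [6, 5, 3, 2]
Peg 1: [4]
Peg 2: [1]

After move 4 (0->0):
Peg 0: [6, 5, 3, 2]
Peg 1: [4]
Peg 2: [1]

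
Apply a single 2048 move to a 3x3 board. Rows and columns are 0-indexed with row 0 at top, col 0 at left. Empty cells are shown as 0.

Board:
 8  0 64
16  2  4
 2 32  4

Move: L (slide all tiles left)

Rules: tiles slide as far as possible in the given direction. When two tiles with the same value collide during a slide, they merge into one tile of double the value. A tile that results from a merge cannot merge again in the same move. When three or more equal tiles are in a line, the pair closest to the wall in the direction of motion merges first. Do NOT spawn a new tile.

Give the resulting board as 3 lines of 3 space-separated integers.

Answer:  8 64  0
16  2  4
 2 32  4

Derivation:
Slide left:
row 0: [8, 0, 64] -> [8, 64, 0]
row 1: [16, 2, 4] -> [16, 2, 4]
row 2: [2, 32, 4] -> [2, 32, 4]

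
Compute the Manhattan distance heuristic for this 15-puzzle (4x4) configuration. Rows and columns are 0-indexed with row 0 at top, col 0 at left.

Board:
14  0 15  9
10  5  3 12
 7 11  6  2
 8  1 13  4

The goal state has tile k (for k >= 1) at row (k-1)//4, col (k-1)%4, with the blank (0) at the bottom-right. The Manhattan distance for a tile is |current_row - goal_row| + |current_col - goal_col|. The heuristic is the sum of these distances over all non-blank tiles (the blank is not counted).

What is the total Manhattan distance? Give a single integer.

Answer: 41

Derivation:
Tile 14: at (0,0), goal (3,1), distance |0-3|+|0-1| = 4
Tile 15: at (0,2), goal (3,2), distance |0-3|+|2-2| = 3
Tile 9: at (0,3), goal (2,0), distance |0-2|+|3-0| = 5
Tile 10: at (1,0), goal (2,1), distance |1-2|+|0-1| = 2
Tile 5: at (1,1), goal (1,0), distance |1-1|+|1-0| = 1
Tile 3: at (1,2), goal (0,2), distance |1-0|+|2-2| = 1
Tile 12: at (1,3), goal (2,3), distance |1-2|+|3-3| = 1
Tile 7: at (2,0), goal (1,2), distance |2-1|+|0-2| = 3
Tile 11: at (2,1), goal (2,2), distance |2-2|+|1-2| = 1
Tile 6: at (2,2), goal (1,1), distance |2-1|+|2-1| = 2
Tile 2: at (2,3), goal (0,1), distance |2-0|+|3-1| = 4
Tile 8: at (3,0), goal (1,3), distance |3-1|+|0-3| = 5
Tile 1: at (3,1), goal (0,0), distance |3-0|+|1-0| = 4
Tile 13: at (3,2), goal (3,0), distance |3-3|+|2-0| = 2
Tile 4: at (3,3), goal (0,3), distance |3-0|+|3-3| = 3
Sum: 4 + 3 + 5 + 2 + 1 + 1 + 1 + 3 + 1 + 2 + 4 + 5 + 4 + 2 + 3 = 41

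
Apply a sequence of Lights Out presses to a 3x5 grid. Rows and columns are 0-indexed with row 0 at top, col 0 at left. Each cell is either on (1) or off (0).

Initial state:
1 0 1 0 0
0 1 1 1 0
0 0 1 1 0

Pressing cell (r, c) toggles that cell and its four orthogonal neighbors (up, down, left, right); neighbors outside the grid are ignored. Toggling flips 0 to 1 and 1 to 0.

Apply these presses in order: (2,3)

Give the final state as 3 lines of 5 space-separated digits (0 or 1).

Answer: 1 0 1 0 0
0 1 1 0 0
0 0 0 0 1

Derivation:
After press 1 at (2,3):
1 0 1 0 0
0 1 1 0 0
0 0 0 0 1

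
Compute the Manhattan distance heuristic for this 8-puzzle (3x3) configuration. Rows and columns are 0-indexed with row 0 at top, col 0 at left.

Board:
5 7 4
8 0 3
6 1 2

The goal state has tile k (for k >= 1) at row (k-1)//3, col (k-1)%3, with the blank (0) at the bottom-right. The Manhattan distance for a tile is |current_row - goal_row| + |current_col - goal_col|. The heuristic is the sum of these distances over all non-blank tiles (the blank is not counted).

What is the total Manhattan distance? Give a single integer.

Answer: 20

Derivation:
Tile 5: at (0,0), goal (1,1), distance |0-1|+|0-1| = 2
Tile 7: at (0,1), goal (2,0), distance |0-2|+|1-0| = 3
Tile 4: at (0,2), goal (1,0), distance |0-1|+|2-0| = 3
Tile 8: at (1,0), goal (2,1), distance |1-2|+|0-1| = 2
Tile 3: at (1,2), goal (0,2), distance |1-0|+|2-2| = 1
Tile 6: at (2,0), goal (1,2), distance |2-1|+|0-2| = 3
Tile 1: at (2,1), goal (0,0), distance |2-0|+|1-0| = 3
Tile 2: at (2,2), goal (0,1), distance |2-0|+|2-1| = 3
Sum: 2 + 3 + 3 + 2 + 1 + 3 + 3 + 3 = 20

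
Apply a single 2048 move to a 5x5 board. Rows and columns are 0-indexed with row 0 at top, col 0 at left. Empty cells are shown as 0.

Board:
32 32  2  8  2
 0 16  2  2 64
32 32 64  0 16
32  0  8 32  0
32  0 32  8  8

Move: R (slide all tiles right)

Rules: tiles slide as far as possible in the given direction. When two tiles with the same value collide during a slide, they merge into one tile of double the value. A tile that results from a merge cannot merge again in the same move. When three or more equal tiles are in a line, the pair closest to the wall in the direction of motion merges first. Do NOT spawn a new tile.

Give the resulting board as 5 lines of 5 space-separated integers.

Slide right:
row 0: [32, 32, 2, 8, 2] -> [0, 64, 2, 8, 2]
row 1: [0, 16, 2, 2, 64] -> [0, 0, 16, 4, 64]
row 2: [32, 32, 64, 0, 16] -> [0, 0, 64, 64, 16]
row 3: [32, 0, 8, 32, 0] -> [0, 0, 32, 8, 32]
row 4: [32, 0, 32, 8, 8] -> [0, 0, 0, 64, 16]

Answer:  0 64  2  8  2
 0  0 16  4 64
 0  0 64 64 16
 0  0 32  8 32
 0  0  0 64 16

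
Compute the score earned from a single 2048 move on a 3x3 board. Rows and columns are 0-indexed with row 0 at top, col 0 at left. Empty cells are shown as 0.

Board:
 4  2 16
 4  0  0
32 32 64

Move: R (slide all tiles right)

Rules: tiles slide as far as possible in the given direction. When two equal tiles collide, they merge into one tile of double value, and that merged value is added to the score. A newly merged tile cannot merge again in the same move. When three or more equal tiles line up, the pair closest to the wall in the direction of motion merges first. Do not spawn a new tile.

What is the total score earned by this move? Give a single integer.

Slide right:
row 0: [4, 2, 16] -> [4, 2, 16]  score +0 (running 0)
row 1: [4, 0, 0] -> [0, 0, 4]  score +0 (running 0)
row 2: [32, 32, 64] -> [0, 64, 64]  score +64 (running 64)
Board after move:
 4  2 16
 0  0  4
 0 64 64

Answer: 64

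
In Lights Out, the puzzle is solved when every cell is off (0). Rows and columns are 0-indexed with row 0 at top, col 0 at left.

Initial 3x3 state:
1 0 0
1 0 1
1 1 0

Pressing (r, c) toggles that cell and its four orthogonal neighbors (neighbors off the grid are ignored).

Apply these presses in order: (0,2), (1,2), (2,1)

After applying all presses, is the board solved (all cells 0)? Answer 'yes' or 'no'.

Answer: no

Derivation:
After press 1 at (0,2):
1 1 1
1 0 0
1 1 0

After press 2 at (1,2):
1 1 0
1 1 1
1 1 1

After press 3 at (2,1):
1 1 0
1 0 1
0 0 0

Lights still on: 4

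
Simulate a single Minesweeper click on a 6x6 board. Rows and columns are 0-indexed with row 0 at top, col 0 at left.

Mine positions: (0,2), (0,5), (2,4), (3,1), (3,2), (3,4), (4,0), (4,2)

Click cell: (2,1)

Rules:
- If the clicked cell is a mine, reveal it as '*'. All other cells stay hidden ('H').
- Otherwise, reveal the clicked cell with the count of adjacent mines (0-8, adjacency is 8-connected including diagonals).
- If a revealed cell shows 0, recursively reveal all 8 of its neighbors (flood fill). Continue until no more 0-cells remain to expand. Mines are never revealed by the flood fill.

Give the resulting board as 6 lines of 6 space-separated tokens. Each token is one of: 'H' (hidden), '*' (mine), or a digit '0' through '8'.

H H H H H H
H H H H H H
H 2 H H H H
H H H H H H
H H H H H H
H H H H H H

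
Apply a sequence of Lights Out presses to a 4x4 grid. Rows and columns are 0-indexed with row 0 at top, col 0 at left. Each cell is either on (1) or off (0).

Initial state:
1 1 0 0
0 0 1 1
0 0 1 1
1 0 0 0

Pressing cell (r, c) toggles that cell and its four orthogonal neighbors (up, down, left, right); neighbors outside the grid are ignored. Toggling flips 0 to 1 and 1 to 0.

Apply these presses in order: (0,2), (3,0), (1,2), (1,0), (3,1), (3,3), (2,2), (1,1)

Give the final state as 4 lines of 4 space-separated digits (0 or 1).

Answer: 0 1 0 1
0 1 1 0
0 1 1 1
1 0 1 1

Derivation:
After press 1 at (0,2):
1 0 1 1
0 0 0 1
0 0 1 1
1 0 0 0

After press 2 at (3,0):
1 0 1 1
0 0 0 1
1 0 1 1
0 1 0 0

After press 3 at (1,2):
1 0 0 1
0 1 1 0
1 0 0 1
0 1 0 0

After press 4 at (1,0):
0 0 0 1
1 0 1 0
0 0 0 1
0 1 0 0

After press 5 at (3,1):
0 0 0 1
1 0 1 0
0 1 0 1
1 0 1 0

After press 6 at (3,3):
0 0 0 1
1 0 1 0
0 1 0 0
1 0 0 1

After press 7 at (2,2):
0 0 0 1
1 0 0 0
0 0 1 1
1 0 1 1

After press 8 at (1,1):
0 1 0 1
0 1 1 0
0 1 1 1
1 0 1 1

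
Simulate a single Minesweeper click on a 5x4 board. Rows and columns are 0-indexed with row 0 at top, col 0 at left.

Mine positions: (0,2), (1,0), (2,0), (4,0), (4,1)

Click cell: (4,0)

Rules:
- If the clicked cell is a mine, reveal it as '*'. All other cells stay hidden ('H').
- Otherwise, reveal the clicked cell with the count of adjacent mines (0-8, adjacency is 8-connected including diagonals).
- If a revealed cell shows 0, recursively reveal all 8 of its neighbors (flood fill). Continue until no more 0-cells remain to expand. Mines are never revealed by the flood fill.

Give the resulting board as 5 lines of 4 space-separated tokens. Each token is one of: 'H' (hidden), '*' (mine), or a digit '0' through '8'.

H H H H
H H H H
H H H H
H H H H
* H H H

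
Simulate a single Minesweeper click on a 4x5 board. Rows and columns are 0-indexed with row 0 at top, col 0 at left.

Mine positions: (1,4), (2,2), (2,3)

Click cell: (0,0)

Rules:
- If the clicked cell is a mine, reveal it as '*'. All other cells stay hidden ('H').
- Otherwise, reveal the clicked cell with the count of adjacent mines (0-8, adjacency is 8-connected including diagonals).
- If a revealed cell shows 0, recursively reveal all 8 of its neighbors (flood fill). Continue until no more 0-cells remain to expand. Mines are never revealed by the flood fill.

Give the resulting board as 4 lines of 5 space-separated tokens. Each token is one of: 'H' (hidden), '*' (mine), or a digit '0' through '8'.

0 0 0 1 H
0 1 2 3 H
0 1 H H H
0 1 H H H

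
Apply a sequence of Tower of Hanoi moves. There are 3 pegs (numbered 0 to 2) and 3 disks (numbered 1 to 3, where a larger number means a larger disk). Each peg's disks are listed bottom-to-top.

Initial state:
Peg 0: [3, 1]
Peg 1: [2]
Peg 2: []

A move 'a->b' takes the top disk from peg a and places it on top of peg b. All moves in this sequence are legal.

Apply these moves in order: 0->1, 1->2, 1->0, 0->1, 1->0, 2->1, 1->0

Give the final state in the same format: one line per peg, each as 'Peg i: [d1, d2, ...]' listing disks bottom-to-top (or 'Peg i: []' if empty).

After move 1 (0->1):
Peg 0: [3]
Peg 1: [2, 1]
Peg 2: []

After move 2 (1->2):
Peg 0: [3]
Peg 1: [2]
Peg 2: [1]

After move 3 (1->0):
Peg 0: [3, 2]
Peg 1: []
Peg 2: [1]

After move 4 (0->1):
Peg 0: [3]
Peg 1: [2]
Peg 2: [1]

After move 5 (1->0):
Peg 0: [3, 2]
Peg 1: []
Peg 2: [1]

After move 6 (2->1):
Peg 0: [3, 2]
Peg 1: [1]
Peg 2: []

After move 7 (1->0):
Peg 0: [3, 2, 1]
Peg 1: []
Peg 2: []

Answer: Peg 0: [3, 2, 1]
Peg 1: []
Peg 2: []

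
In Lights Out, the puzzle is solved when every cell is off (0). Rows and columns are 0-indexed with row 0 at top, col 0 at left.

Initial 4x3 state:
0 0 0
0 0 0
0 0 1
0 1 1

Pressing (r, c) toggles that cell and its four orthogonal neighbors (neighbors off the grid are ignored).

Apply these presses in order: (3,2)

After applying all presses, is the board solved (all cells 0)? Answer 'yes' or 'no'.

Answer: yes

Derivation:
After press 1 at (3,2):
0 0 0
0 0 0
0 0 0
0 0 0

Lights still on: 0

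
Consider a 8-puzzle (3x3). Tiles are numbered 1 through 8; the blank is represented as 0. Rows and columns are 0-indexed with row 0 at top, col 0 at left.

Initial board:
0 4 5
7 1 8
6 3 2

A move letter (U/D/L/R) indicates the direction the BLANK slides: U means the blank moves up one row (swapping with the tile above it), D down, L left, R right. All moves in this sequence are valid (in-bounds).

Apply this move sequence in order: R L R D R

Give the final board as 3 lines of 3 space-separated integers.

After move 1 (R):
4 0 5
7 1 8
6 3 2

After move 2 (L):
0 4 5
7 1 8
6 3 2

After move 3 (R):
4 0 5
7 1 8
6 3 2

After move 4 (D):
4 1 5
7 0 8
6 3 2

After move 5 (R):
4 1 5
7 8 0
6 3 2

Answer: 4 1 5
7 8 0
6 3 2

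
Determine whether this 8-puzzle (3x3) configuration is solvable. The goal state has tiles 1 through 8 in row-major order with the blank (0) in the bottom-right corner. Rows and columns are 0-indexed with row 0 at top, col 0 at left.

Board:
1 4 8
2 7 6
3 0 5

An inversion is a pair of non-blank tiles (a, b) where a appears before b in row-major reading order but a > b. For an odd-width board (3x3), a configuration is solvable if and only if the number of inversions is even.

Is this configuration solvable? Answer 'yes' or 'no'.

Answer: yes

Derivation:
Inversions (pairs i<j in row-major order where tile[i] > tile[j] > 0): 12
12 is even, so the puzzle is solvable.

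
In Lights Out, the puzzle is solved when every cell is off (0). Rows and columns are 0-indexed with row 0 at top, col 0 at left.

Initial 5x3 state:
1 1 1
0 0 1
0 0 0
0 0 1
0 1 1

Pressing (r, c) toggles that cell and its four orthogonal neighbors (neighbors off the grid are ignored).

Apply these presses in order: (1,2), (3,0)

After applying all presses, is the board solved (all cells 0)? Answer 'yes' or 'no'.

Answer: no

Derivation:
After press 1 at (1,2):
1 1 0
0 1 0
0 0 1
0 0 1
0 1 1

After press 2 at (3,0):
1 1 0
0 1 0
1 0 1
1 1 1
1 1 1

Lights still on: 11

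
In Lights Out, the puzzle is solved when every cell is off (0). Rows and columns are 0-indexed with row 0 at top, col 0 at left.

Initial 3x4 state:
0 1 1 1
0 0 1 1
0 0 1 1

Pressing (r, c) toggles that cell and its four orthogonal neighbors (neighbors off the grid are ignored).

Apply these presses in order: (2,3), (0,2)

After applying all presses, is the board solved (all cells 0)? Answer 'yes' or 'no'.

After press 1 at (2,3):
0 1 1 1
0 0 1 0
0 0 0 0

After press 2 at (0,2):
0 0 0 0
0 0 0 0
0 0 0 0

Lights still on: 0

Answer: yes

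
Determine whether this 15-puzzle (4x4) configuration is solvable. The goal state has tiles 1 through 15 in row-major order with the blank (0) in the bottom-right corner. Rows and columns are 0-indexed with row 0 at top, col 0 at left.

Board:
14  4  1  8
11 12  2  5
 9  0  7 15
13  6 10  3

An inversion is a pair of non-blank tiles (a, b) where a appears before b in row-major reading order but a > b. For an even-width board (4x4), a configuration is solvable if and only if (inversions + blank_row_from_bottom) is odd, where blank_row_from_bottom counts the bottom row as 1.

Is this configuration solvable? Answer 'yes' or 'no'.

Inversions: 50
Blank is in row 2 (0-indexed from top), which is row 2 counting from the bottom (bottom = 1).
50 + 2 = 52, which is even, so the puzzle is not solvable.

Answer: no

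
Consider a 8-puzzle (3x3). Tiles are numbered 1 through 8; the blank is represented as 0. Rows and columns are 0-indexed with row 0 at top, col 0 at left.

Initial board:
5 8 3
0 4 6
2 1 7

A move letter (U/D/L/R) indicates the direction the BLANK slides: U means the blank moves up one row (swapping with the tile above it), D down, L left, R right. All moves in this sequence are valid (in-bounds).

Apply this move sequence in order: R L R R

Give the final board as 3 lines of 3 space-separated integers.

Answer: 5 8 3
4 6 0
2 1 7

Derivation:
After move 1 (R):
5 8 3
4 0 6
2 1 7

After move 2 (L):
5 8 3
0 4 6
2 1 7

After move 3 (R):
5 8 3
4 0 6
2 1 7

After move 4 (R):
5 8 3
4 6 0
2 1 7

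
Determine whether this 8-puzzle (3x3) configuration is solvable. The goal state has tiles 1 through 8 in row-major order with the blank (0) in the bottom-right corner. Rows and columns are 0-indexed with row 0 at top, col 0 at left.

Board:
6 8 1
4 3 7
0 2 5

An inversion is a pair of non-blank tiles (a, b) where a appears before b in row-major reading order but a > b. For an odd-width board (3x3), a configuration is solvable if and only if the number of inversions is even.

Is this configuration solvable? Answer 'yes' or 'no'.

Inversions (pairs i<j in row-major order where tile[i] > tile[j] > 0): 16
16 is even, so the puzzle is solvable.

Answer: yes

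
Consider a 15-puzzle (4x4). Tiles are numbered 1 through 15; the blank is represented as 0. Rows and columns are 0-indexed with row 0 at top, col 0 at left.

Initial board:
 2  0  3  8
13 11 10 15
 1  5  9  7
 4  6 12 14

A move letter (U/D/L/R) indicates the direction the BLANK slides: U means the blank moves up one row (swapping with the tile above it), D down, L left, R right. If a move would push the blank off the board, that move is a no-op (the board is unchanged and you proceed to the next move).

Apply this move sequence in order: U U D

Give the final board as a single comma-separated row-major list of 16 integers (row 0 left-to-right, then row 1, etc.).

Answer: 2, 11, 3, 8, 13, 0, 10, 15, 1, 5, 9, 7, 4, 6, 12, 14

Derivation:
After move 1 (U):
 2  0  3  8
13 11 10 15
 1  5  9  7
 4  6 12 14

After move 2 (U):
 2  0  3  8
13 11 10 15
 1  5  9  7
 4  6 12 14

After move 3 (D):
 2 11  3  8
13  0 10 15
 1  5  9  7
 4  6 12 14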